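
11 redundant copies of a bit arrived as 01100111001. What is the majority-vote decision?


Ones: 6 out of 11
Threshold: 6

1 (6/11 voted 1)


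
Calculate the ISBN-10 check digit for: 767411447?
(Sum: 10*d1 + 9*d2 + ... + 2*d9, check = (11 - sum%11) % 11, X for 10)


Weighted sum: 261
261 mod 11 = 8

Check digit: 3


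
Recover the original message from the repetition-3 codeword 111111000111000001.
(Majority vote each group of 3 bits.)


Groups: 111, 111, 000, 111, 000, 001
Majority votes: 110100

110100


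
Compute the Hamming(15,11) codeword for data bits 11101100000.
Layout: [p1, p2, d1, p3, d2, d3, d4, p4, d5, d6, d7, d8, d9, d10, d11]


Parity bits: p1=1, p2=1, p3=0, p4=0

111011001100000


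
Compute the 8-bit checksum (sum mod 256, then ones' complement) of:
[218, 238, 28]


Sum = 484 mod 256 = 228
Complement = 27

27


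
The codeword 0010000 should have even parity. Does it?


Number of 1s: 1

No, parity error (1 ones)


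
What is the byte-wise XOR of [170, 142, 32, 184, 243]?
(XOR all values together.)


XOR chain: 170 ^ 142 ^ 32 ^ 184 ^ 243 = 79

79


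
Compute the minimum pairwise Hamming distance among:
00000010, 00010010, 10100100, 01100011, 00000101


Comparing all pairs, minimum distance: 1
Can detect 0 errors, correct 0 errors

1


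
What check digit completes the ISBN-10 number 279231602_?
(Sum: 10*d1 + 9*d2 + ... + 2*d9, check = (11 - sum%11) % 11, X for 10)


Weighted sum: 220
220 mod 11 = 0

Check digit: 0


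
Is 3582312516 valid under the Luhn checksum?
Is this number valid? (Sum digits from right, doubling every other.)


Luhn sum = 44
44 mod 10 = 4

Invalid (Luhn sum mod 10 = 4)


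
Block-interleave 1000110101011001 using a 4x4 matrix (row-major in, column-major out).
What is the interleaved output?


Matrix:
  1000
  1101
  0101
  1001
Read columns: 1101011000000111

1101011000000111


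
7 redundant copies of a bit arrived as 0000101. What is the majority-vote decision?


Ones: 2 out of 7
Threshold: 4

0 (2/7 voted 1)


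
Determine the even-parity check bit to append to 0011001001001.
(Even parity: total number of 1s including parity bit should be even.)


Number of 1s in data: 5
Parity bit: 1

1


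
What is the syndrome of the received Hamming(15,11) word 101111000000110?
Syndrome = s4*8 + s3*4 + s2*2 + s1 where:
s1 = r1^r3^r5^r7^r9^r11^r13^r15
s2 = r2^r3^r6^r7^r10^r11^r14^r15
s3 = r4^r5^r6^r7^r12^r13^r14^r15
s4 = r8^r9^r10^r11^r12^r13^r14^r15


s1=0, s2=1, s3=1, s4=0

Syndrome = 6 (error at position 6)


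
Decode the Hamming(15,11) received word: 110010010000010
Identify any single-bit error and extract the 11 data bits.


Syndrome = 0: no error detected

Data: 01000000010 (no errors)


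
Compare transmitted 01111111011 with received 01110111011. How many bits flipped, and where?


XOR: 00001000000

1 error(s) at position(s): 4


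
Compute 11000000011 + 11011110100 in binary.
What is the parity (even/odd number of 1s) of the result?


11000000011 = 1539
11011110100 = 1780
Sum = 3319 = 110011110111
1s count = 9

odd parity (9 ones in 110011110111)


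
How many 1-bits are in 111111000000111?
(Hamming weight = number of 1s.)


Counting 1s in 111111000000111

9


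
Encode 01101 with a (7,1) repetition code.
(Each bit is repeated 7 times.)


Each bit -> 7 copies

00000001111111111111100000001111111


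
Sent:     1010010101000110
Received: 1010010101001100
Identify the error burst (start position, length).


XOR: 0000000000001010

Burst at position 12, length 3


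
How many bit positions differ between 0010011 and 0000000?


XOR: 0010011
Count of 1s: 3

3


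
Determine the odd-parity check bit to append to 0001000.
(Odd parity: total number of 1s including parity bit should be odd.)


Number of 1s in data: 1
Parity bit: 0

0


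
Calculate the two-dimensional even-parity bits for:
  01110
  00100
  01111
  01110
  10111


Row parities: 11010
Column parities: 11100

Row P: 11010, Col P: 11100, Corner: 1


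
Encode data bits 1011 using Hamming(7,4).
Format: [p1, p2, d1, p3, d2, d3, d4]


Parity bits: p1=0, p2=1, p3=0

0110011


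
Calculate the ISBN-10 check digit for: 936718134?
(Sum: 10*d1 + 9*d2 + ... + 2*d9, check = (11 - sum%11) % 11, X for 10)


Weighted sum: 281
281 mod 11 = 6

Check digit: 5


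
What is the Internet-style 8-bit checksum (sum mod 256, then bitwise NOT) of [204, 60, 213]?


Sum = 477 mod 256 = 221
Complement = 34

34


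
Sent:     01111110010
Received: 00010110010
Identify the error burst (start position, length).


XOR: 01101000000

Burst at position 1, length 4


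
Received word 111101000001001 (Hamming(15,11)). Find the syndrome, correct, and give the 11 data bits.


Syndrome = 1: error at position 1

Data: 10100001001 (corrected bit 1)


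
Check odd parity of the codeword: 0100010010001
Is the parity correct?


Number of 1s: 4

No, parity error (4 ones)


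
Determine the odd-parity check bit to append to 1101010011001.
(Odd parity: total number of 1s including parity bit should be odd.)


Number of 1s in data: 7
Parity bit: 0

0


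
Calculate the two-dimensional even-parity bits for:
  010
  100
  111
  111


Row parities: 1111
Column parities: 110

Row P: 1111, Col P: 110, Corner: 0


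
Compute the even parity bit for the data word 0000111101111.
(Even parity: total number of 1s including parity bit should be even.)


Number of 1s in data: 8
Parity bit: 0

0


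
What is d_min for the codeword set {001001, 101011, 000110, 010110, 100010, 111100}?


Comparing all pairs, minimum distance: 1
Can detect 0 errors, correct 0 errors

1


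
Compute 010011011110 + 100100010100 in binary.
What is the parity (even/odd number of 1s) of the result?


010011011110 = 1246
100100010100 = 2324
Sum = 3570 = 110111110010
1s count = 8

even parity (8 ones in 110111110010)


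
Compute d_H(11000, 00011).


XOR: 11011
Count of 1s: 4

4


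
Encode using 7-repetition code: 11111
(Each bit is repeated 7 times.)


Each bit -> 7 copies

11111111111111111111111111111111111


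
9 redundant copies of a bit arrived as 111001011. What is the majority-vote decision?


Ones: 6 out of 9
Threshold: 5

1 (6/9 voted 1)


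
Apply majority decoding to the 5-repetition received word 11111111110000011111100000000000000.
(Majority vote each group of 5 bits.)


Groups: 11111, 11111, 00000, 11111, 10000, 00000, 00000
Majority votes: 1101000

1101000


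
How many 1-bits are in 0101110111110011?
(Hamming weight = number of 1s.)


Counting 1s in 0101110111110011

11


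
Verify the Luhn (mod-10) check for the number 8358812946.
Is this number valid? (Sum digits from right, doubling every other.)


Luhn sum = 54
54 mod 10 = 4

Invalid (Luhn sum mod 10 = 4)


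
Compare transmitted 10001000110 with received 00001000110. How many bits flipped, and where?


XOR: 10000000000

1 error(s) at position(s): 0


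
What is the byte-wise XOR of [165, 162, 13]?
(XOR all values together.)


XOR chain: 165 ^ 162 ^ 13 = 10

10


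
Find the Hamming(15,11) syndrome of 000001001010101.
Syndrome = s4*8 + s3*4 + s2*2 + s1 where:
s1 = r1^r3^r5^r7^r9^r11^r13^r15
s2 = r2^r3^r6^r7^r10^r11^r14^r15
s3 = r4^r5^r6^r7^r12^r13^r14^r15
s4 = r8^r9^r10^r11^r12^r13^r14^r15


s1=0, s2=1, s3=1, s4=0

Syndrome = 6 (error at position 6)


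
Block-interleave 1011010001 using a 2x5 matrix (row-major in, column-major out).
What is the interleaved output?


Matrix:
  10110
  10001
Read columns: 1100101001

1100101001


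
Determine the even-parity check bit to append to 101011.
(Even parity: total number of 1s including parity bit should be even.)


Number of 1s in data: 4
Parity bit: 0

0


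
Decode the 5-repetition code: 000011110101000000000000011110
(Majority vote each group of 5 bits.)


Groups: 00001, 11101, 01000, 00000, 00000, 11110
Majority votes: 010001

010001


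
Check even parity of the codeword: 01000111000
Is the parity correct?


Number of 1s: 4

Yes, parity is correct (4 ones)


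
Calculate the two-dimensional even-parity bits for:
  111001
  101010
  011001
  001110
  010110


Row parities: 01111
Column parities: 010010

Row P: 01111, Col P: 010010, Corner: 0


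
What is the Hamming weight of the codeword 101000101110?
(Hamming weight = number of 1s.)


Counting 1s in 101000101110

6


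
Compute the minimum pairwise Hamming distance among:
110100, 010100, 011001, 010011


Comparing all pairs, minimum distance: 1
Can detect 0 errors, correct 0 errors

1


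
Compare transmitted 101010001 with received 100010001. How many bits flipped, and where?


XOR: 001000000

1 error(s) at position(s): 2


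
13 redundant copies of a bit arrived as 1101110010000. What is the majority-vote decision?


Ones: 6 out of 13
Threshold: 7

0 (6/13 voted 1)


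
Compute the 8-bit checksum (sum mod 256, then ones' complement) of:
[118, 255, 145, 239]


Sum = 757 mod 256 = 245
Complement = 10

10


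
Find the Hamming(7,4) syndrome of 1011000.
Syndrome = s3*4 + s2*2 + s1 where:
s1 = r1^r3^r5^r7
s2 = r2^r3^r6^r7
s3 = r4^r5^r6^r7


s1=0, s2=1, s3=1

Syndrome = 6 (error at position 6)


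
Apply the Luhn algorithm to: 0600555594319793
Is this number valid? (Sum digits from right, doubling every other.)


Luhn sum = 66
66 mod 10 = 6

Invalid (Luhn sum mod 10 = 6)


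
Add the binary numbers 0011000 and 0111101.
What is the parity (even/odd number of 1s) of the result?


0011000 = 24
0111101 = 61
Sum = 85 = 1010101
1s count = 4

even parity (4 ones in 1010101)


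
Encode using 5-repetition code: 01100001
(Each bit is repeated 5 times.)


Each bit -> 5 copies

0000011111111110000000000000000000011111


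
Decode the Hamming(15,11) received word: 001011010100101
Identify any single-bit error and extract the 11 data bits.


Syndrome = 0: no error detected

Data: 11100100101 (no errors)


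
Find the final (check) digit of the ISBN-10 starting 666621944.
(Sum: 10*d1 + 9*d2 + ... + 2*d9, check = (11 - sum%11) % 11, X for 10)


Weighted sum: 277
277 mod 11 = 2

Check digit: 9


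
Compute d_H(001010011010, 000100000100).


XOR: 001110011110
Count of 1s: 7

7


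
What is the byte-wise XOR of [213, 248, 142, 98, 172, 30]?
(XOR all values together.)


XOR chain: 213 ^ 248 ^ 142 ^ 98 ^ 172 ^ 30 = 115

115


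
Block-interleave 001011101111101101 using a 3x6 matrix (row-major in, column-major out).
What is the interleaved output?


Matrix:
  001011
  101111
  101101
Read columns: 011000111011110111

011000111011110111


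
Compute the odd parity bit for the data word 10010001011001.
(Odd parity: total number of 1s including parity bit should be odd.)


Number of 1s in data: 6
Parity bit: 1

1


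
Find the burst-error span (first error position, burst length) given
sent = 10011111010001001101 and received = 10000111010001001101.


XOR: 00011000000000000000

Burst at position 3, length 2


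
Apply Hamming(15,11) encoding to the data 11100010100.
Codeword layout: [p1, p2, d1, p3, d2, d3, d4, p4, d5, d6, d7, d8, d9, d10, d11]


Parity bits: p1=0, p2=1, p3=1, p4=0

011111000010100


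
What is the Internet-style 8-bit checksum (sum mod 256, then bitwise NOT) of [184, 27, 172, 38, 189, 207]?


Sum = 817 mod 256 = 49
Complement = 206

206


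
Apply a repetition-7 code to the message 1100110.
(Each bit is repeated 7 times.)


Each bit -> 7 copies

1111111111111100000000000000111111111111110000000


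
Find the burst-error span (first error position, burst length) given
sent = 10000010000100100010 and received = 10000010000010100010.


XOR: 00000000000110000000

Burst at position 11, length 2


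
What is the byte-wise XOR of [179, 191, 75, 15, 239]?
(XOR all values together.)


XOR chain: 179 ^ 191 ^ 75 ^ 15 ^ 239 = 167

167


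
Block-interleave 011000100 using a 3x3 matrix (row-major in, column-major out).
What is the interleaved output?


Matrix:
  011
  000
  100
Read columns: 001100100

001100100


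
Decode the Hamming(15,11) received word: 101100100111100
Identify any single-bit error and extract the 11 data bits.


Syndrome = 1: error at position 1

Data: 10010111100 (corrected bit 1)


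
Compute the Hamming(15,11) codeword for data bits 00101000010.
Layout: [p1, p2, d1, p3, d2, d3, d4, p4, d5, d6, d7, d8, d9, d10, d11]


Parity bits: p1=1, p2=0, p3=0, p4=0

100001001000010


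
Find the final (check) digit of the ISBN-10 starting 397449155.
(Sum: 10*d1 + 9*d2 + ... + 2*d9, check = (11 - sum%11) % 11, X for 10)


Weighted sum: 293
293 mod 11 = 7

Check digit: 4


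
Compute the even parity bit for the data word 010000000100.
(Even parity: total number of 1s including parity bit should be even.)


Number of 1s in data: 2
Parity bit: 0

0


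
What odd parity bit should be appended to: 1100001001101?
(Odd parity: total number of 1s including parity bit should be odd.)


Number of 1s in data: 6
Parity bit: 1

1


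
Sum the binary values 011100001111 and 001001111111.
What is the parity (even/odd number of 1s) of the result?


011100001111 = 1807
001001111111 = 639
Sum = 2446 = 100110001110
1s count = 6

even parity (6 ones in 100110001110)


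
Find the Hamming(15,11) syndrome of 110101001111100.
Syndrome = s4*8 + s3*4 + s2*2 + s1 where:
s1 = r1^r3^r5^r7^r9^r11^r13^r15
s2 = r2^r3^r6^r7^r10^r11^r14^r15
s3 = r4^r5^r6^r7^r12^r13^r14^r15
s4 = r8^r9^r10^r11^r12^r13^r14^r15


s1=0, s2=0, s3=0, s4=1

Syndrome = 8 (error at position 8)


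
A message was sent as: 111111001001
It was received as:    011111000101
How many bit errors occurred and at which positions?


XOR: 100000001100

3 error(s) at position(s): 0, 8, 9


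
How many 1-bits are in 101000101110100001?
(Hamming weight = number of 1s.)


Counting 1s in 101000101110100001

8


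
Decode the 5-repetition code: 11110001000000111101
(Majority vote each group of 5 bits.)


Groups: 11110, 00100, 00001, 11101
Majority votes: 1001

1001


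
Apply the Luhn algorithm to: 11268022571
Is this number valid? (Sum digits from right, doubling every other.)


Luhn sum = 33
33 mod 10 = 3

Invalid (Luhn sum mod 10 = 3)


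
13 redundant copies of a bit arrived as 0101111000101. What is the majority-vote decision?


Ones: 7 out of 13
Threshold: 7

1 (7/13 voted 1)


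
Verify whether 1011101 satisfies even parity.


Number of 1s: 5

No, parity error (5 ones)


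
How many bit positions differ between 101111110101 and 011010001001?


XOR: 110101111100
Count of 1s: 8

8


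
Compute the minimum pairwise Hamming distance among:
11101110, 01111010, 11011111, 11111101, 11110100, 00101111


Comparing all pairs, minimum distance: 2
Can detect 1 errors, correct 0 errors

2


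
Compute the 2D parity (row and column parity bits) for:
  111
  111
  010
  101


Row parities: 1110
Column parities: 111

Row P: 1110, Col P: 111, Corner: 1


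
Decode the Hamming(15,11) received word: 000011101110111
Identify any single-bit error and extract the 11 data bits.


Syndrome = 0: no error detected

Data: 01111110111 (no errors)


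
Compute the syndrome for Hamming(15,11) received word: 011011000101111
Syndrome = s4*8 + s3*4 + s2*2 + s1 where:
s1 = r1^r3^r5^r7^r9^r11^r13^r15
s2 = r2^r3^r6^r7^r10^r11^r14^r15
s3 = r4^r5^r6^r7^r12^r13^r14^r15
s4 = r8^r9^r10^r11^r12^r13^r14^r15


s1=0, s2=0, s3=0, s4=1

Syndrome = 8 (error at position 8)


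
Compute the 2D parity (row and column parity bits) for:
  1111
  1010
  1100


Row parities: 000
Column parities: 1001

Row P: 000, Col P: 1001, Corner: 0


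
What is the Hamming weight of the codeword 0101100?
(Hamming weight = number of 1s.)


Counting 1s in 0101100

3


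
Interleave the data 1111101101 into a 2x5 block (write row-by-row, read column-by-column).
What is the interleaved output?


Matrix:
  11111
  01101
Read columns: 1011111011

1011111011


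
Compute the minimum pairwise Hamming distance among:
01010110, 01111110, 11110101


Comparing all pairs, minimum distance: 2
Can detect 1 errors, correct 0 errors

2


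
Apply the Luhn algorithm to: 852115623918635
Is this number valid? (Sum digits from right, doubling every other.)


Luhn sum = 62
62 mod 10 = 2

Invalid (Luhn sum mod 10 = 2)


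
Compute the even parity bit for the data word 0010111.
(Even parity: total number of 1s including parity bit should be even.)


Number of 1s in data: 4
Parity bit: 0

0


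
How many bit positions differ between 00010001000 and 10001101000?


XOR: 10011100000
Count of 1s: 4

4


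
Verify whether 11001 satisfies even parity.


Number of 1s: 3

No, parity error (3 ones)


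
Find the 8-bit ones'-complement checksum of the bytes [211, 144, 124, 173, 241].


Sum = 893 mod 256 = 125
Complement = 130

130


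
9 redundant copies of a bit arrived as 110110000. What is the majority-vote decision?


Ones: 4 out of 9
Threshold: 5

0 (4/9 voted 1)


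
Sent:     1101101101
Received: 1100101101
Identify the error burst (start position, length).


XOR: 0001000000

Burst at position 3, length 1


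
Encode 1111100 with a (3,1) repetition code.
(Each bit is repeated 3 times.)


Each bit -> 3 copies

111111111111111000000


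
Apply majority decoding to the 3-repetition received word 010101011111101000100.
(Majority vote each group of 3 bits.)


Groups: 010, 101, 011, 111, 101, 000, 100
Majority votes: 0111100

0111100


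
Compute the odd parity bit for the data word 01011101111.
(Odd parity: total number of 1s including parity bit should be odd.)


Number of 1s in data: 8
Parity bit: 1

1


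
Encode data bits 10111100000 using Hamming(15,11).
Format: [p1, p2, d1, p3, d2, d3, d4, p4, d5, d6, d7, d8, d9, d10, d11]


Parity bits: p1=1, p2=0, p3=0, p4=0

101001101100000


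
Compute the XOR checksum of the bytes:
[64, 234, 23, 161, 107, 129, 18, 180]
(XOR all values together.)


XOR chain: 64 ^ 234 ^ 23 ^ 161 ^ 107 ^ 129 ^ 18 ^ 180 = 80

80


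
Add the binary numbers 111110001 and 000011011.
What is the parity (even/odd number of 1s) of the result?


111110001 = 497
000011011 = 27
Sum = 524 = 1000001100
1s count = 3

odd parity (3 ones in 1000001100)


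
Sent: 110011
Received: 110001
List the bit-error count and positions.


XOR: 000010

1 error(s) at position(s): 4


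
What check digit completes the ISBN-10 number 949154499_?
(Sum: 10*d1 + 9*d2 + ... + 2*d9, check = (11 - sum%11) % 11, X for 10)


Weighted sum: 316
316 mod 11 = 8

Check digit: 3


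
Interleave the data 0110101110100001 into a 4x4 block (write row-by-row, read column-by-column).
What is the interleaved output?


Matrix:
  0110
  1011
  1010
  0001
Read columns: 0110100011100101

0110100011100101


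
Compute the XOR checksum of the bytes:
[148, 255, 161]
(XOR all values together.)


XOR chain: 148 ^ 255 ^ 161 = 202

202


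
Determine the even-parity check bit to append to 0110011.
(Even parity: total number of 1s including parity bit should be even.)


Number of 1s in data: 4
Parity bit: 0

0


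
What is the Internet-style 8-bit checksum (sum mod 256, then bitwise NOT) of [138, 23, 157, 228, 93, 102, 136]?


Sum = 877 mod 256 = 109
Complement = 146

146


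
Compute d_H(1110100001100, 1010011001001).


XOR: 0100111000101
Count of 1s: 6

6


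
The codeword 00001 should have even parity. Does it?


Number of 1s: 1

No, parity error (1 ones)


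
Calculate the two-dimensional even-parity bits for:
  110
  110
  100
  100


Row parities: 0011
Column parities: 000

Row P: 0011, Col P: 000, Corner: 0


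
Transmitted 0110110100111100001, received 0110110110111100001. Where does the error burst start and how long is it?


XOR: 0000000010000000000

Burst at position 8, length 1


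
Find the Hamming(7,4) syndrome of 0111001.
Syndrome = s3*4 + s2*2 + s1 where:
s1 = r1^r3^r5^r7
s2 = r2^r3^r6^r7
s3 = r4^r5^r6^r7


s1=0, s2=1, s3=0

Syndrome = 2 (error at position 2)


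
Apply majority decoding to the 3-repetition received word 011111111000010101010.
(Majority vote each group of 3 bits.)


Groups: 011, 111, 111, 000, 010, 101, 010
Majority votes: 1110010

1110010


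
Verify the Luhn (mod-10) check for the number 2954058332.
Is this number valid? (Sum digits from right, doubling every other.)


Luhn sum = 41
41 mod 10 = 1

Invalid (Luhn sum mod 10 = 1)


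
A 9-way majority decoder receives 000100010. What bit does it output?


Ones: 2 out of 9
Threshold: 5

0 (2/9 voted 1)


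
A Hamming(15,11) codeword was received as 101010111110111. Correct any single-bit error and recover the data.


Syndrome = 12: error at position 12

Data: 11011111111 (corrected bit 12)


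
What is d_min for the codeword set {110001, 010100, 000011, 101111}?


Comparing all pairs, minimum distance: 3
Can detect 2 errors, correct 1 errors

3


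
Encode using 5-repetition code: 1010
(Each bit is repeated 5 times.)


Each bit -> 5 copies

11111000001111100000


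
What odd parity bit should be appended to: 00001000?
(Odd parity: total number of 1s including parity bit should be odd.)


Number of 1s in data: 1
Parity bit: 0

0


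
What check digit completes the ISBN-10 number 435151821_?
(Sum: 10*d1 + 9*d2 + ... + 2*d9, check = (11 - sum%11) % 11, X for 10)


Weighted sum: 189
189 mod 11 = 2

Check digit: 9


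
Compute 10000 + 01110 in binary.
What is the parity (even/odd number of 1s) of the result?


10000 = 16
01110 = 14
Sum = 30 = 11110
1s count = 4

even parity (4 ones in 11110)


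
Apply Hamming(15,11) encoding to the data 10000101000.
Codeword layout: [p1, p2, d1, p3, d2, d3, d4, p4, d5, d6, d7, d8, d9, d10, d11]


Parity bits: p1=1, p2=0, p3=1, p4=0

101100000101000


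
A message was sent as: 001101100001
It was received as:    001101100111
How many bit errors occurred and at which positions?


XOR: 000000000110

2 error(s) at position(s): 9, 10


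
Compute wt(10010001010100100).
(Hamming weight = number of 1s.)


Counting 1s in 10010001010100100

6


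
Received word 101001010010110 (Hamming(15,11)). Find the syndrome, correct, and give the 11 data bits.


Syndrome = 4: error at position 4

Data: 10100010110 (corrected bit 4)


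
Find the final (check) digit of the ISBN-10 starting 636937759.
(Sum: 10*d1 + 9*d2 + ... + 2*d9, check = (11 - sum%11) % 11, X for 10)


Weighted sum: 312
312 mod 11 = 4

Check digit: 7


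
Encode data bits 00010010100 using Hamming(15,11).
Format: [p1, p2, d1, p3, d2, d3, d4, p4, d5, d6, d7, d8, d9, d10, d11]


Parity bits: p1=1, p2=0, p3=0, p4=0

100000100010100


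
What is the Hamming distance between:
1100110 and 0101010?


XOR: 1001100
Count of 1s: 3

3


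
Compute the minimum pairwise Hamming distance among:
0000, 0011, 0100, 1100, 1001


Comparing all pairs, minimum distance: 1
Can detect 0 errors, correct 0 errors

1


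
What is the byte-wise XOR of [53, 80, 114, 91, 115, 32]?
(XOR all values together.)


XOR chain: 53 ^ 80 ^ 114 ^ 91 ^ 115 ^ 32 = 31

31


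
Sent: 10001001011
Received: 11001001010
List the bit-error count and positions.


XOR: 01000000001

2 error(s) at position(s): 1, 10


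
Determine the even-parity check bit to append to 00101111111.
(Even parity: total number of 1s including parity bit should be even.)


Number of 1s in data: 8
Parity bit: 0

0


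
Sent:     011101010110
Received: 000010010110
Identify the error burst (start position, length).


XOR: 011111000000

Burst at position 1, length 5


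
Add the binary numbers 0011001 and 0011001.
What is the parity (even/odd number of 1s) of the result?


0011001 = 25
0011001 = 25
Sum = 50 = 110010
1s count = 3

odd parity (3 ones in 110010)


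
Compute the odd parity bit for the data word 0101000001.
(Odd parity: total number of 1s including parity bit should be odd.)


Number of 1s in data: 3
Parity bit: 0

0


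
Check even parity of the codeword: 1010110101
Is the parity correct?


Number of 1s: 6

Yes, parity is correct (6 ones)


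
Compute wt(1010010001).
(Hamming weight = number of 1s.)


Counting 1s in 1010010001

4


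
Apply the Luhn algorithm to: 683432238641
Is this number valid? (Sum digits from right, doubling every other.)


Luhn sum = 58
58 mod 10 = 8

Invalid (Luhn sum mod 10 = 8)


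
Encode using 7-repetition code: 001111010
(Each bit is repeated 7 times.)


Each bit -> 7 copies

000000000000001111111111111111111111111111000000011111110000000


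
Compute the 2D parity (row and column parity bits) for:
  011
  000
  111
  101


Row parities: 0010
Column parities: 001

Row P: 0010, Col P: 001, Corner: 1


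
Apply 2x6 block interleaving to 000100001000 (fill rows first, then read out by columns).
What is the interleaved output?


Matrix:
  000100
  001000
Read columns: 000001100000

000001100000


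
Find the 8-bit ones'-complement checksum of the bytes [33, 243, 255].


Sum = 531 mod 256 = 19
Complement = 236

236


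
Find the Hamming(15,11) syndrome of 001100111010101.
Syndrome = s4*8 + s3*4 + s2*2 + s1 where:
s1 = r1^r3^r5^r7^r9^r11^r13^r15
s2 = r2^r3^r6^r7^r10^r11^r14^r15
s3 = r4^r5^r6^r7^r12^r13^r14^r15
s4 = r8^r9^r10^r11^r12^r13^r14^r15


s1=0, s2=0, s3=0, s4=1

Syndrome = 8 (error at position 8)


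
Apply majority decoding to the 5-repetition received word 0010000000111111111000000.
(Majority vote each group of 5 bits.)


Groups: 00100, 00000, 11111, 11110, 00000
Majority votes: 00110

00110


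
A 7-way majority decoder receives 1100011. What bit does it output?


Ones: 4 out of 7
Threshold: 4

1 (4/7 voted 1)


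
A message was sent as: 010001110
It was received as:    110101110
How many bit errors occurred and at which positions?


XOR: 100100000

2 error(s) at position(s): 0, 3


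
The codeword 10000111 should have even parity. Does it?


Number of 1s: 4

Yes, parity is correct (4 ones)


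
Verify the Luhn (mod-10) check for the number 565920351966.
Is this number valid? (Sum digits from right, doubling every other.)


Luhn sum = 52
52 mod 10 = 2

Invalid (Luhn sum mod 10 = 2)


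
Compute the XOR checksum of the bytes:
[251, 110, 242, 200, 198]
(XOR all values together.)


XOR chain: 251 ^ 110 ^ 242 ^ 200 ^ 198 = 105

105


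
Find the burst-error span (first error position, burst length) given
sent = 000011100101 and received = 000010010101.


XOR: 000001110000

Burst at position 5, length 3


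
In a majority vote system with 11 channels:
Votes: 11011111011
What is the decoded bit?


Ones: 9 out of 11
Threshold: 6

1 (9/11 voted 1)


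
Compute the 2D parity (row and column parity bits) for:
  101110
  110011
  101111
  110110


Row parities: 0010
Column parities: 000100

Row P: 0010, Col P: 000100, Corner: 1


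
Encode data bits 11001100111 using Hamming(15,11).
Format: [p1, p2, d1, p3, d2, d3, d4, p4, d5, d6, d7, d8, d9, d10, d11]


Parity bits: p1=1, p2=0, p3=0, p4=1

101010011100111


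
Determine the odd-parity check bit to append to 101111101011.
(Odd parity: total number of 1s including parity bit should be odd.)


Number of 1s in data: 9
Parity bit: 0

0


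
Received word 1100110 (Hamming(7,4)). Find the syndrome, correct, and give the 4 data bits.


Syndrome = 0: no error detected

Data: 0110 (no errors)


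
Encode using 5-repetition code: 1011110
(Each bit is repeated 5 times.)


Each bit -> 5 copies

11111000001111111111111111111100000


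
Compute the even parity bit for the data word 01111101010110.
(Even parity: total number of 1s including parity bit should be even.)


Number of 1s in data: 9
Parity bit: 1

1


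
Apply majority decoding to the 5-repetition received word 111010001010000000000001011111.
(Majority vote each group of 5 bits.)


Groups: 11101, 00010, 10000, 00000, 00010, 11111
Majority votes: 100001

100001


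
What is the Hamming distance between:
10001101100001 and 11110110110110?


XOR: 01111011010111
Count of 1s: 10

10


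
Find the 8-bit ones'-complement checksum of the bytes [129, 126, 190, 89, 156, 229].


Sum = 919 mod 256 = 151
Complement = 104

104


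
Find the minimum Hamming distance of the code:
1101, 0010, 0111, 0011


Comparing all pairs, minimum distance: 1
Can detect 0 errors, correct 0 errors

1


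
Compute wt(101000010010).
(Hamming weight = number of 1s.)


Counting 1s in 101000010010

4


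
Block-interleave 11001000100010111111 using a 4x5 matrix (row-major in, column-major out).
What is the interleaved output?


Matrix:
  11001
  00010
  00101
  11111
Read columns: 10011001001101011011

10011001001101011011


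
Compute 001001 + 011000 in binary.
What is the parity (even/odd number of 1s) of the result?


001001 = 9
011000 = 24
Sum = 33 = 100001
1s count = 2

even parity (2 ones in 100001)


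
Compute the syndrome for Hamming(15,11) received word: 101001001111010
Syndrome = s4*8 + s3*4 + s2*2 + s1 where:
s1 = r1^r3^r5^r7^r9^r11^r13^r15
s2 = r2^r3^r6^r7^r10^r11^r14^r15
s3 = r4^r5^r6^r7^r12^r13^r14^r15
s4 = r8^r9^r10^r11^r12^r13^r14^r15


s1=0, s2=1, s3=1, s4=1

Syndrome = 14 (error at position 14)


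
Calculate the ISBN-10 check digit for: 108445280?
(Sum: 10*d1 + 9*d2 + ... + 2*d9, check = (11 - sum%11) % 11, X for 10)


Weighted sum: 183
183 mod 11 = 7

Check digit: 4


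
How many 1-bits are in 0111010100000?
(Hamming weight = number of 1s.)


Counting 1s in 0111010100000

5


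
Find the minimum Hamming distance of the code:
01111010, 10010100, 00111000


Comparing all pairs, minimum distance: 2
Can detect 1 errors, correct 0 errors

2


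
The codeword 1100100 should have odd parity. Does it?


Number of 1s: 3

Yes, parity is correct (3 ones)


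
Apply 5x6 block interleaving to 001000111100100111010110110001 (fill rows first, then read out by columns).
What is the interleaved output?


Matrix:
  001000
  111100
  100111
  010110
  110001
Read columns: 011010101111000011100011000101

011010101111000011100011000101


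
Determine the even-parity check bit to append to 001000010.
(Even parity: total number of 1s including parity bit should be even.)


Number of 1s in data: 2
Parity bit: 0

0


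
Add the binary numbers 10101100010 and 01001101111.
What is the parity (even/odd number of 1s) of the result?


10101100010 = 1378
01001101111 = 623
Sum = 2001 = 11111010001
1s count = 7

odd parity (7 ones in 11111010001)


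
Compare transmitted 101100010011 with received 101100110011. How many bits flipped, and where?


XOR: 000000100000

1 error(s) at position(s): 6


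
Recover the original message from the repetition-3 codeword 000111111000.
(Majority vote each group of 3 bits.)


Groups: 000, 111, 111, 000
Majority votes: 0110

0110


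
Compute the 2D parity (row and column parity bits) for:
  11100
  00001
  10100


Row parities: 110
Column parities: 01001

Row P: 110, Col P: 01001, Corner: 0


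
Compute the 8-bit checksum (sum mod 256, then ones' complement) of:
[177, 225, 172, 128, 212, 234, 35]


Sum = 1183 mod 256 = 159
Complement = 96

96


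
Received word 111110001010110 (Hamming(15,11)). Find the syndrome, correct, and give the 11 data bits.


Syndrome = 0: no error detected

Data: 11001010110 (no errors)


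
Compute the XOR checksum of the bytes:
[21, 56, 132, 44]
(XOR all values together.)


XOR chain: 21 ^ 56 ^ 132 ^ 44 = 133

133


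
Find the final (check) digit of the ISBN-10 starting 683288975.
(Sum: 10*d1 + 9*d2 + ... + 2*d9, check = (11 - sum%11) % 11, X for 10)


Weighted sum: 325
325 mod 11 = 6

Check digit: 5


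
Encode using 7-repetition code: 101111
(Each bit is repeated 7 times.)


Each bit -> 7 copies

111111100000001111111111111111111111111111


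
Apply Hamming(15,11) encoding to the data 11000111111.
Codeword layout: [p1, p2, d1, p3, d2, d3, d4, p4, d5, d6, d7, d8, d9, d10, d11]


Parity bits: p1=1, p2=1, p3=1, p4=0

111110000111111


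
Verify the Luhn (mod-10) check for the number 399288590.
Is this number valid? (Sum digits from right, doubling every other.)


Luhn sum = 54
54 mod 10 = 4

Invalid (Luhn sum mod 10 = 4)


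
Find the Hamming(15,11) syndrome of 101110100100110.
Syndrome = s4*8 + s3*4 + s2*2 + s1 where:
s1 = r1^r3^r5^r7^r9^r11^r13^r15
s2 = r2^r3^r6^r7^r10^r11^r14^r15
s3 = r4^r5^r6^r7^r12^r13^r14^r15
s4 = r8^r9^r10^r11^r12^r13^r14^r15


s1=1, s2=0, s3=1, s4=1

Syndrome = 13 (error at position 13)


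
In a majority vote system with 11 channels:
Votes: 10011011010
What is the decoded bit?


Ones: 6 out of 11
Threshold: 6

1 (6/11 voted 1)


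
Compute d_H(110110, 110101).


XOR: 000011
Count of 1s: 2

2


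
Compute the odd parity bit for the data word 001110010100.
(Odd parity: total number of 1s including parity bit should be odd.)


Number of 1s in data: 5
Parity bit: 0

0


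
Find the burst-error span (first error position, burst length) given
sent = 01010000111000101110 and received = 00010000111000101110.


XOR: 01000000000000000000

Burst at position 1, length 1


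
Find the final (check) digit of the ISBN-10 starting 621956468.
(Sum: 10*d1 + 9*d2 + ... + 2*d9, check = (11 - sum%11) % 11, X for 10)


Weighted sum: 259
259 mod 11 = 6

Check digit: 5


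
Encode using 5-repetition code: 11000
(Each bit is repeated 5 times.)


Each bit -> 5 copies

1111111111000000000000000


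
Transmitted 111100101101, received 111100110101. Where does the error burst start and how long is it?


XOR: 000000011000

Burst at position 7, length 2


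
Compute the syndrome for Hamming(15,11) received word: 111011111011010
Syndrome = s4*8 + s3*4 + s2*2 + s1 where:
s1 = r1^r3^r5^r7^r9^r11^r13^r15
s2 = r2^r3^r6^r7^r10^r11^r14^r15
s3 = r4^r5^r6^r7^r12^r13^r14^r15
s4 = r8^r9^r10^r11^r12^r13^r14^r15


s1=0, s2=0, s3=1, s4=1

Syndrome = 12 (error at position 12)


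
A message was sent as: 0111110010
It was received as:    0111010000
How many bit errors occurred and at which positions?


XOR: 0000100010

2 error(s) at position(s): 4, 8


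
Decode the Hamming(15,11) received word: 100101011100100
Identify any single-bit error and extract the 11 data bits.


Syndrome = 5: error at position 5

Data: 01101100100 (corrected bit 5)


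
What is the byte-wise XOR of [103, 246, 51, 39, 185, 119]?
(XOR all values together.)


XOR chain: 103 ^ 246 ^ 51 ^ 39 ^ 185 ^ 119 = 75

75


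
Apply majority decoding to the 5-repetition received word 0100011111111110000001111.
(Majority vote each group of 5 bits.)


Groups: 01000, 11111, 11111, 00000, 01111
Majority votes: 01101

01101


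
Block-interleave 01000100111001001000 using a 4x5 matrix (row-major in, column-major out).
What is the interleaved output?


Matrix:
  01000
  10011
  10010
  01000
Read columns: 01101001000001100100

01101001000001100100


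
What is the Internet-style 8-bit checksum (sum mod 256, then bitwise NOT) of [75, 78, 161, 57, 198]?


Sum = 569 mod 256 = 57
Complement = 198

198


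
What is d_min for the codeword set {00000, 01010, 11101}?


Comparing all pairs, minimum distance: 2
Can detect 1 errors, correct 0 errors

2


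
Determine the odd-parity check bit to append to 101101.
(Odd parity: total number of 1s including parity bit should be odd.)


Number of 1s in data: 4
Parity bit: 1

1


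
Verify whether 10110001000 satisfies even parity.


Number of 1s: 4

Yes, parity is correct (4 ones)


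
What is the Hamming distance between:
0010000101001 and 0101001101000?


XOR: 0111001000001
Count of 1s: 5

5


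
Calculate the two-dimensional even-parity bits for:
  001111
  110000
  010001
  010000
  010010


Row parities: 00010
Column parities: 101100

Row P: 00010, Col P: 101100, Corner: 1


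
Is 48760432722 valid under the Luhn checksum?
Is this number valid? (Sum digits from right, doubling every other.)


Luhn sum = 49
49 mod 10 = 9

Invalid (Luhn sum mod 10 = 9)


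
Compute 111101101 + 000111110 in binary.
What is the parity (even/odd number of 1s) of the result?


111101101 = 493
000111110 = 62
Sum = 555 = 1000101011
1s count = 5

odd parity (5 ones in 1000101011)


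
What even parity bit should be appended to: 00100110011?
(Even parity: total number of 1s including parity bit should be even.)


Number of 1s in data: 5
Parity bit: 1

1


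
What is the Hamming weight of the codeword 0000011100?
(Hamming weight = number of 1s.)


Counting 1s in 0000011100

3


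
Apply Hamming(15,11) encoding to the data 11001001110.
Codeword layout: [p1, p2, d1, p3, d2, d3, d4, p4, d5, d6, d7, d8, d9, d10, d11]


Parity bits: p1=0, p2=0, p3=0, p4=0

001010001001110


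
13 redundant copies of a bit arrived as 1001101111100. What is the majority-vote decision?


Ones: 8 out of 13
Threshold: 7

1 (8/13 voted 1)


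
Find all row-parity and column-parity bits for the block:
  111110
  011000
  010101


Row parities: 101
Column parities: 110011

Row P: 101, Col P: 110011, Corner: 0


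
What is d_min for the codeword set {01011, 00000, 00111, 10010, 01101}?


Comparing all pairs, minimum distance: 2
Can detect 1 errors, correct 0 errors

2


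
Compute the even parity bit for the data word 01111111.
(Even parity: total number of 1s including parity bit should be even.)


Number of 1s in data: 7
Parity bit: 1

1


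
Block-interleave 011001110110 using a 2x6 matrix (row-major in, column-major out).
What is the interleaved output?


Matrix:
  011001
  110110
Read columns: 011110010110

011110010110


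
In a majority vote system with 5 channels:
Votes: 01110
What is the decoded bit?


Ones: 3 out of 5
Threshold: 3

1 (3/5 voted 1)


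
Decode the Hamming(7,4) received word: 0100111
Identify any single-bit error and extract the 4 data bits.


Syndrome = 6: error at position 6

Data: 0101 (corrected bit 6)


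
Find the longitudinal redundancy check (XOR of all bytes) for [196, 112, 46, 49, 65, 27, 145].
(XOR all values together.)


XOR chain: 196 ^ 112 ^ 46 ^ 49 ^ 65 ^ 27 ^ 145 = 96

96


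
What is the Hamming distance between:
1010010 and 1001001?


XOR: 0011011
Count of 1s: 4

4


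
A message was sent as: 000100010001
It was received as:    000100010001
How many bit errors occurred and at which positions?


XOR: 000000000000

0 errors (received matches sent)


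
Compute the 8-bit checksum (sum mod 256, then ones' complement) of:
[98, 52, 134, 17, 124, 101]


Sum = 526 mod 256 = 14
Complement = 241

241


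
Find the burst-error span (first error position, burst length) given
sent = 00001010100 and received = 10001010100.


XOR: 10000000000

Burst at position 0, length 1


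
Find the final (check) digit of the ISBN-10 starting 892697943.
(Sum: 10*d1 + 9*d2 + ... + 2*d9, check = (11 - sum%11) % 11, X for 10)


Weighted sum: 362
362 mod 11 = 10

Check digit: 1


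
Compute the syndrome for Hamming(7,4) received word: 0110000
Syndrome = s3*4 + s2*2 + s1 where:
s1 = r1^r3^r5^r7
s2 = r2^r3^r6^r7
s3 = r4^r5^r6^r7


s1=1, s2=0, s3=0

Syndrome = 1 (error at position 1)


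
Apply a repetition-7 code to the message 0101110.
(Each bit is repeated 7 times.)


Each bit -> 7 copies

0000000111111100000001111111111111111111110000000
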